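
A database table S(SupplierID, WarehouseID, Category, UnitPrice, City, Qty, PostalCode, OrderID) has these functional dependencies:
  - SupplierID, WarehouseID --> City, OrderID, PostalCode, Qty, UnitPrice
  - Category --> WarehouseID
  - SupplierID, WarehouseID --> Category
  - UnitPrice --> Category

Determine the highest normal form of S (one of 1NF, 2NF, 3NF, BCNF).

Candidate keys: {Category, SupplierID}, {SupplierID, UnitPrice}, {SupplierID, WarehouseID}. Prime attributes: {Category, SupplierID, UnitPrice, WarehouseID}.
For Category --> WarehouseID we have {Category}⁺ = {Category, WarehouseID}; {Category} is not a superkey, so BCNF fails.
But every attribute on its right side ({WarehouseID}) is prime, and the same holds for every other non-superkey FD, so 3NF still holds.

3NF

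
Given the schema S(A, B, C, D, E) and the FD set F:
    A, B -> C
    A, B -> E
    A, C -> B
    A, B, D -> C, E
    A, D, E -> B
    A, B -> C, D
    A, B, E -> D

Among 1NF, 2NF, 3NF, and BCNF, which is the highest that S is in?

Candidate keys: {A, B}, {A, C}, {A, D, E}. Prime attributes: {A, B, C, D, E}.
The left-hand side of every FD is a superkey, so BCNF is satisfied.

BCNF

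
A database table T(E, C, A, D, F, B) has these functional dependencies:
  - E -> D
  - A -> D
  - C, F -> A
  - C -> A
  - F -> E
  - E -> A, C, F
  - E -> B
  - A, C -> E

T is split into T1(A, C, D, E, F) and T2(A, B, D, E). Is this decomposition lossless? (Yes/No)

T1 ∩ T2 = {A, D, E}; its closure under F is {A, B, C, D, E, F}.
T1 is contained in that closure, so T1 ∩ T2 -> T1 holds and the join is lossless.

Yes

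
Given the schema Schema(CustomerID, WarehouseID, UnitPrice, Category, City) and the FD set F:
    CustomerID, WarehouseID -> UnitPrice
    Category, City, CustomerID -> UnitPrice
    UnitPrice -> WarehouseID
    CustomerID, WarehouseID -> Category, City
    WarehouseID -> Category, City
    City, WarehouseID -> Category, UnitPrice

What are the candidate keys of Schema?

Attributes never on any right-hand side: {CustomerID} — every candidate key must contain it.
{CustomerID, UnitPrice}⁺ = {Category, City, CustomerID, UnitPrice, WarehouseID}, which is every attribute, so {CustomerID, UnitPrice} is a candidate key.
{CustomerID, WarehouseID}⁺ = {Category, City, CustomerID, UnitPrice, WarehouseID}, which is every attribute, so {CustomerID, WarehouseID} is a candidate key.
{Category, City, CustomerID}⁺ = {Category, City, CustomerID, UnitPrice, WarehouseID}, which is every attribute, so {Category, City, CustomerID} is a candidate key.
These are minimal and exhaustive — every other superkey contains one of them.

{Category, City, CustomerID}, {CustomerID, UnitPrice}, {CustomerID, WarehouseID}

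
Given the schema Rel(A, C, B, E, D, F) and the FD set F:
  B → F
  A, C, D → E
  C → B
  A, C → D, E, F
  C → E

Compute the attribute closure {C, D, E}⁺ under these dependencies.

Start with {C, D, E}.
C → B applies; add {B} → now {B, C, D, E}.
B → F applies; add {F} → now {B, C, D, E, F}.
No further FD applies.

{B, C, D, E, F}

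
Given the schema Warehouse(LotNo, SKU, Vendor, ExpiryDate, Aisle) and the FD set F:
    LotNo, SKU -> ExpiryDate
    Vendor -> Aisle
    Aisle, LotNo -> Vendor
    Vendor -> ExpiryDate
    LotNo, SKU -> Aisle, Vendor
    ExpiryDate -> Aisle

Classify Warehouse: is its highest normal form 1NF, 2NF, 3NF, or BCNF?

2NF

Candidate key: {LotNo, SKU}. Prime attributes: {LotNo, SKU}.
For Vendor -> Aisle we have {Vendor}⁺ = {Aisle, ExpiryDate, Vendor}; {Vendor} is not a superkey, so BCNF fails.
Because {Aisle} is non-prime and the left side of Vendor -> Aisle is not a superkey, the relation is not in 3NF.
No non-prime attribute depends on a proper subset of any candidate key, so 2NF holds.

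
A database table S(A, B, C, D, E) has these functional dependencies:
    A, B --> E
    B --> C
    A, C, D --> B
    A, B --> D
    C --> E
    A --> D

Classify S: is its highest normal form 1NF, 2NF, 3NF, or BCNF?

1NF

Candidate keys: {A, B}, {A, C}. Prime attributes: {A, B, C}.
B --> C: {B}⁺ = {B, C, E}, which is not all of the attributes, so the left side is not a superkey — BCNF is violated.
Because {E} is non-prime and the left side of C --> E is not a superkey, the relation is not in 3NF.
The proper key subset {A} of {A, B} determines non-prime {D}, so the relation is not even in 2NF.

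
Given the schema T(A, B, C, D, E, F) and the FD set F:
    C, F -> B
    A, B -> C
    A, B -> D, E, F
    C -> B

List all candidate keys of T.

{A, B}, {A, C}

Attributes never on any right-hand side: {A} — every candidate key must contain it.
{A, B}⁺ = {A, B, C, D, E, F} — all of the relation — so {A, B} is a candidate key.
{A, C}⁺ = {A, B, C, D, E, F} — all of the relation — so {A, C} is a candidate key.
Any other superkey properly contains one of these, so there are no further candidate keys.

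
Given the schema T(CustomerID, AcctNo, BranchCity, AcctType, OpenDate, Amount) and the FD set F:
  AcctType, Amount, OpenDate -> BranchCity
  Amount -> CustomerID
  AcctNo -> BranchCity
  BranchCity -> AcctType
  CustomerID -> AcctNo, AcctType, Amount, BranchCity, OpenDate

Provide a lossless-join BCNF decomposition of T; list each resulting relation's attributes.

Candidate keys of the original relation: {Amount}, {CustomerID}.
Within {AcctNo, AcctType, Amount, BranchCity, CustomerID, OpenDate}: {AcctNo}⁺ ∩ {AcctNo, AcctType, Amount, BranchCity, CustomerID, OpenDate} = {AcctNo, AcctType, BranchCity}, not the whole set, so AcctNo -> AcctType, BranchCity violates BCNF; decompose into {AcctNo, AcctType, BranchCity} and {AcctNo, Amount, CustomerID, OpenDate}.
Within {AcctNo, AcctType, BranchCity}: {BranchCity}⁺ ∩ {AcctNo, AcctType, BranchCity} = {AcctType, BranchCity}, not the whole set, so BranchCity -> AcctType violates BCNF; decompose into {AcctType, BranchCity} and {AcctNo, BranchCity}.
{AcctType, BranchCity} is in BCNF.
{AcctNo, BranchCity} is in BCNF.
{AcctNo, Amount, CustomerID, OpenDate} is in BCNF.

{AcctNo, Amount, CustomerID, OpenDate}; {AcctNo, BranchCity}; {AcctType, BranchCity}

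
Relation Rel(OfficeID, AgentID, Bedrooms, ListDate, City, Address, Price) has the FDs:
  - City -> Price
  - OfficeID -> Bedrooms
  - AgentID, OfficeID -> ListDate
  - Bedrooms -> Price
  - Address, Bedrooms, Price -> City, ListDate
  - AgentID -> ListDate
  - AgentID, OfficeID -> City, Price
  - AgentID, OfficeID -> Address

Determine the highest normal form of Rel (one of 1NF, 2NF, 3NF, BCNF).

Candidate key: {AgentID, OfficeID}. Prime attributes: {AgentID, OfficeID}.
City -> Price breaks BCNF: {City}⁺ = {City, Price}, so {City} is not a superkey.
City -> Price determines the non-prime attribute {Price} from a non-superkey — 3NF is violated.
{AgentID} is a proper subset of the key {AgentID, OfficeID}, and {AgentID}⁺ contains the non-prime attribute {ListDate} — a partial dependency, so 2NF is violated.

1NF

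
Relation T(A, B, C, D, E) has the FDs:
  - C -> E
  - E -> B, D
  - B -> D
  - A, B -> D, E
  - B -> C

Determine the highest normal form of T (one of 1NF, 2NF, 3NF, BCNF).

Candidate keys: {A, B}, {A, C}, {A, E}. Prime attributes: {A, B, C, E}.
C -> E: {C}⁺ = {B, C, D, E}, which is not all of the attributes, so the left side is not a superkey — BCNF is violated.
E -> B, D has non-prime {D} on the right and a non-superkey on the left, so 3NF fails.
{B} is a proper subset of the key {A, B}, and {B}⁺ contains the non-prime attribute {D} — a partial dependency, so 2NF is violated.

1NF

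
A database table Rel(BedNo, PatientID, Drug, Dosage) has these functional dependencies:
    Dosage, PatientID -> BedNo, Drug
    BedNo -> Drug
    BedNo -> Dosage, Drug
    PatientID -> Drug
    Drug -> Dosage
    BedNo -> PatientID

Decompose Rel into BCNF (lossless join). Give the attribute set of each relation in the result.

{BedNo, Drug, PatientID}; {Dosage, Drug}

Candidate keys of the original relation: {BedNo}, {PatientID}.
{BedNo, Dosage, Drug, PatientID}: {Drug} determines {Dosage, Drug} here but is not a superkey — split on Drug -> Dosage, giving {Dosage, Drug} and {BedNo, Drug, PatientID}.
{Dosage, Drug}: every determinant is a superkey — BCNF.
{BedNo, Drug, PatientID}: every determinant is a superkey — BCNF.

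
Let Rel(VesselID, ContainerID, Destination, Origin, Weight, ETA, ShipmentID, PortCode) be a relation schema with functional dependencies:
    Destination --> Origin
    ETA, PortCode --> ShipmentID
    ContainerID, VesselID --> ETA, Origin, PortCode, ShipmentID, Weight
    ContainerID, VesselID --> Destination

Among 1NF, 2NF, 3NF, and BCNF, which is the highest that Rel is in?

Candidate key: {ContainerID, VesselID}. Prime attributes: {ContainerID, VesselID}.
For Destination --> Origin we have {Destination}⁺ = {Destination, Origin}; {Destination} is not a superkey, so BCNF fails.
Destination --> Origin determines the non-prime attribute {Origin} from a non-superkey — 3NF is violated.
Checking every proper subset of each key, none determines a non-prime attribute — 2NF is satisfied.

2NF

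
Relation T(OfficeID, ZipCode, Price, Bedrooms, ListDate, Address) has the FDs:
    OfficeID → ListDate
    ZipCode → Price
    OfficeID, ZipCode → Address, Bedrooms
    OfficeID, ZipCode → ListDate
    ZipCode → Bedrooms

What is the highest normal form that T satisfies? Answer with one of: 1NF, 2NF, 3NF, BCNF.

1NF

Candidate key: {OfficeID, ZipCode}. Prime attributes: {OfficeID, ZipCode}.
For OfficeID → ListDate we have {OfficeID}⁺ = {ListDate, OfficeID}; {OfficeID} is not a superkey, so BCNF fails.
OfficeID → ListDate determines the non-prime attribute {ListDate} from a non-superkey — 3NF is violated.
The proper key subset {OfficeID} of {OfficeID, ZipCode} determines non-prime {ListDate}, so the relation is not even in 2NF.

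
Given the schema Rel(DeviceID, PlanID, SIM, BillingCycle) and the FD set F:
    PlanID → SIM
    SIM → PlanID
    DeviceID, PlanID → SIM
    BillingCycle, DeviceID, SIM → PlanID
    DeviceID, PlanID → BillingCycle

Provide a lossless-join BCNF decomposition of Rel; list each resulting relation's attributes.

Candidate keys of the original relation: {DeviceID, PlanID}, {DeviceID, SIM}.
{BillingCycle, DeviceID, PlanID, SIM}: {PlanID} determines {PlanID, SIM} here but is not a superkey — split on PlanID → SIM, giving {PlanID, SIM} and {BillingCycle, DeviceID, PlanID}.
{PlanID, SIM}: every determinant is a superkey — BCNF.
{BillingCycle, DeviceID, PlanID}: every determinant is a superkey — BCNF.

{BillingCycle, DeviceID, PlanID}; {PlanID, SIM}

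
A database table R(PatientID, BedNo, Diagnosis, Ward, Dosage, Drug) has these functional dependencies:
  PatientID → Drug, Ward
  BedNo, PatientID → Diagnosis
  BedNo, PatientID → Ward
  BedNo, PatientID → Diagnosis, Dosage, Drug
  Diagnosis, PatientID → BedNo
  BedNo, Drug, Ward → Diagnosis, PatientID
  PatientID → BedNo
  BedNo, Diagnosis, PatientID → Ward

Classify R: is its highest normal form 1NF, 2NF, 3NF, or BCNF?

Candidate keys: {BedNo, Drug, Ward}, {PatientID}. Prime attributes: {BedNo, Drug, PatientID, Ward}.
Every FD has a superkey on the left, so the relation is in BCNF.

BCNF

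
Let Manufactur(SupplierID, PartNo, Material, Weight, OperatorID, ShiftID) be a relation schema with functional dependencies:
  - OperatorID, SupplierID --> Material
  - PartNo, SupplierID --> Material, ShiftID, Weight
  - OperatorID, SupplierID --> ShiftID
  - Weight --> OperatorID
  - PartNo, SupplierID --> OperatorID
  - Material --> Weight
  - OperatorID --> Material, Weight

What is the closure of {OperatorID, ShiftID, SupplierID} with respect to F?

{Material, OperatorID, ShiftID, SupplierID, Weight}

Start with {OperatorID, ShiftID, SupplierID}.
OperatorID, SupplierID --> Material applies; add {Material} → now {Material, OperatorID, ShiftID, SupplierID}.
Material --> Weight applies; add {Weight} → now {Material, OperatorID, ShiftID, SupplierID, Weight}.
No further FD applies.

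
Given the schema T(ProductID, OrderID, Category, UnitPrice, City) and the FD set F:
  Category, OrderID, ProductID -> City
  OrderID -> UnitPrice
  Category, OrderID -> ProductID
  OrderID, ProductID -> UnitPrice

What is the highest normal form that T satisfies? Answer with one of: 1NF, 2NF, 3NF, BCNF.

1NF

Candidate key: {Category, OrderID}. Prime attributes: {Category, OrderID}.
For OrderID -> UnitPrice we have {OrderID}⁺ = {OrderID, UnitPrice}; {OrderID} is not a superkey, so BCNF fails.
OrderID -> UnitPrice has non-prime {UnitPrice} on the right and a non-superkey on the left, so 3NF fails.
{OrderID} is a proper subset of the key {Category, OrderID}, and {OrderID}⁺ contains the non-prime attribute {UnitPrice} — a partial dependency, so 2NF is violated.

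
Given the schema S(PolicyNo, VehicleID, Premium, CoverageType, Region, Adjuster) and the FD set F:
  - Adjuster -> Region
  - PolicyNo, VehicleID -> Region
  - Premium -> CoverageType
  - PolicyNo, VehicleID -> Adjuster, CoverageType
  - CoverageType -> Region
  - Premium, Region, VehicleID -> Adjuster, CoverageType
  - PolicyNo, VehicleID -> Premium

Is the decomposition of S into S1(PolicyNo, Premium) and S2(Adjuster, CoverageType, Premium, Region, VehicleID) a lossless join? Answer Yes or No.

No

The shared attributes are {Premium} and {Premium}⁺ = {CoverageType, Premium, Region}.
The closure covers neither S1 nor S2 entirely; the join is not lossless.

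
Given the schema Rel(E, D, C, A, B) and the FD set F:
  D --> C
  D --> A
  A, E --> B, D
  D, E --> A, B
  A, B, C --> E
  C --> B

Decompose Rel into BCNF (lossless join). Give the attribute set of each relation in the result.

{A, C, D, E}; {B, C}

Candidate keys of the original relation: {A, C}, {A, E}, {D}.
{A, B, C, D, E}: {C} determines {B, C} here but is not a superkey — split on C --> B, giving {B, C} and {A, C, D, E}.
{B, C}: every determinant is a superkey — BCNF.
{A, C, D, E}: every determinant is a superkey — BCNF.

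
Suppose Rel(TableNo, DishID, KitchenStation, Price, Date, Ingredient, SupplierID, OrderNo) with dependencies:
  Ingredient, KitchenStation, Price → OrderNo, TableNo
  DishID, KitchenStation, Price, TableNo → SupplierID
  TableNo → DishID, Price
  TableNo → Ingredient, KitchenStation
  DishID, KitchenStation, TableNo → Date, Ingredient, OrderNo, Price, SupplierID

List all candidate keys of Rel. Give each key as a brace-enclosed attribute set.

{Ingredient, KitchenStation, Price}, {TableNo}

{TableNo} is a candidate key since {TableNo}⁺ = {Date, DishID, Ingredient, KitchenStation, OrderNo, Price, SupplierID, TableNo} covers every attribute.
{Ingredient, KitchenStation, Price} is a candidate key since {Ingredient, KitchenStation, Price}⁺ = {Date, DishID, Ingredient, KitchenStation, OrderNo, Price, SupplierID, TableNo} covers every attribute.
These are minimal and exhaustive — every other superkey contains one of them.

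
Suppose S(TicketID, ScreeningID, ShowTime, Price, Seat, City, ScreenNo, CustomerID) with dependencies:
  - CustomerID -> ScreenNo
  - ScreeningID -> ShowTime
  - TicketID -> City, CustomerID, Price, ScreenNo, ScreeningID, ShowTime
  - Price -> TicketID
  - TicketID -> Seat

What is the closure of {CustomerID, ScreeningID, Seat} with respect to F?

{CustomerID, ScreenNo, ScreeningID, Seat, ShowTime}

Start with {CustomerID, ScreeningID, Seat}.
CustomerID -> ScreenNo applies; add {ScreenNo} → now {CustomerID, ScreenNo, ScreeningID, Seat}.
ScreeningID -> ShowTime applies; add {ShowTime} → now {CustomerID, ScreenNo, ScreeningID, Seat, ShowTime}.
No further FD applies.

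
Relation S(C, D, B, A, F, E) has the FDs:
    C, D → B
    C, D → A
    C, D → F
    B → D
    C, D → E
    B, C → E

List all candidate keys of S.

No FD produces {C}, so it must be in every candidate key.
{B, C}⁺ = {A, B, C, D, E, F}, which is every attribute, so {B, C} is a candidate key.
{C, D}⁺ = {A, B, C, D, E, F}, which is every attribute, so {C, D} is a candidate key.
These are minimal and exhaustive — every other superkey contains one of them.

{B, C}, {C, D}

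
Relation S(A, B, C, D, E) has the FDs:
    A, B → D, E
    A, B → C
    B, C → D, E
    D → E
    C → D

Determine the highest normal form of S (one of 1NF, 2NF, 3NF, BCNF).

Candidate key: {A, B}. Prime attributes: {A, B}.
B, C → D, E breaks BCNF: {B, C}⁺ = {B, C, D, E}, so {B, C} is not a superkey.
Because {D, E} are non-prime and the left side of B, C → D, E is not a superkey, the relation is not in 3NF.
Checking every proper subset of each key, none determines a non-prime attribute — 2NF is satisfied.

2NF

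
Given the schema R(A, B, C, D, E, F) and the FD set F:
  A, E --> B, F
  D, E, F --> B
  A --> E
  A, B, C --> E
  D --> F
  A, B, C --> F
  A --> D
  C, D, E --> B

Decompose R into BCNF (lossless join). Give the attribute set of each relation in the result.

{A, C}; {A, D, E}; {B, D, E}; {D, F}

Candidate key of the original relation: {A, C}.
{A, B, C, D, E, F}: {A, E} determines {A, B, D, E, F} here but is not a superkey — split on A, E --> B, D, F, giving {A, B, D, E, F} and {A, C, E}.
{A, B, D, E, F}: {D, E, F} determines {B, D, E, F} here but is not a superkey — split on D, E, F --> B, giving {B, D, E, F} and {A, D, E, F}.
{B, D, E, F}: {D} determines {D, F} here but is not a superkey — split on D --> F, giving {D, F} and {B, D, E}.
{D, F}: every determinant is a superkey — BCNF.
{B, D, E}: every determinant is a superkey — BCNF.
{A, D, E, F}: {D} determines {D, F} here but is not a superkey — split on D --> F, giving {D, F} and {A, D, E}.
{D, F}: every determinant is a superkey — BCNF.
{A, D, E}: every determinant is a superkey — BCNF.
{A, C, E}: {A} determines {A, E} here but is not a superkey — split on A --> E, giving {A, E} and {A, C}.
{A, E}: every determinant is a superkey — BCNF.
{A, C}: every determinant is a superkey — BCNF.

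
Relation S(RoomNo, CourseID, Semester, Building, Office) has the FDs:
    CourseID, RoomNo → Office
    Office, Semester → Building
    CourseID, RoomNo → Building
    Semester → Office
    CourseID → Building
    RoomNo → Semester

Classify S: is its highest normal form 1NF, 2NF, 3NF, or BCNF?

Candidate key: {CourseID, RoomNo}. Prime attributes: {CourseID, RoomNo}.
Office, Semester → Building breaks BCNF: {Office, Semester}⁺ = {Building, Office, Semester}, so {Office, Semester} is not a superkey.
Office, Semester → Building determines the non-prime attribute {Building} from a non-superkey — 3NF is violated.
{CourseID} is a proper subset of the key {CourseID, RoomNo}, and {CourseID}⁺ contains the non-prime attribute {Building} — a partial dependency, so 2NF is violated.

1NF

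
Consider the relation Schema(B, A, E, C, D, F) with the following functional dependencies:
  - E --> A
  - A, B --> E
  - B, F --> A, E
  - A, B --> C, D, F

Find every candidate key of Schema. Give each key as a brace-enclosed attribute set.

{A, B}, {B, E}, {B, F}

Attributes never on any right-hand side: {B} — every candidate key must contain it.
Closure of {A, B} is {A, B, C, D, E, F}, the whole schema; {A, B} is a candidate key.
Closure of {B, E} is {A, B, C, D, E, F}, the whole schema; {B, E} is a candidate key.
Closure of {B, F} is {A, B, C, D, E, F}, the whole schema; {B, F} is a candidate key.
Any other superkey properly contains one of these, so there are no further candidate keys.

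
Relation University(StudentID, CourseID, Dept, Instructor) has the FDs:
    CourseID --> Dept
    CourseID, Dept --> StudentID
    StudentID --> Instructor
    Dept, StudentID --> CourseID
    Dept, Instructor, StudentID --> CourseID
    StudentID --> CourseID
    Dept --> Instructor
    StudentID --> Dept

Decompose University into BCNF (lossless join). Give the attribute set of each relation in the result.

{CourseID, Dept, StudentID}; {Dept, Instructor}

Candidate keys of the original relation: {CourseID}, {StudentID}.
Within {CourseID, Dept, Instructor, StudentID}: {Dept}⁺ ∩ {CourseID, Dept, Instructor, StudentID} = {Dept, Instructor}, not the whole set, so Dept --> Instructor violates BCNF; decompose into {Dept, Instructor} and {CourseID, Dept, StudentID}.
{Dept, Instructor} has no BCNF violation.
{CourseID, Dept, StudentID} has no BCNF violation.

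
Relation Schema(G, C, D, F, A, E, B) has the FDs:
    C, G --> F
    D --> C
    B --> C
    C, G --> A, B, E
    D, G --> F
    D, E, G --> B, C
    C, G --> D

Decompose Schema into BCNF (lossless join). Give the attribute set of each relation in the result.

Candidate keys of the original relation: {B, G}, {C, G}, {D, G}.
{A, B, C, D, E, F, G}: {D} determines {C, D} here but is not a superkey — split on D --> C, giving {C, D} and {A, B, D, E, F, G}.
{C, D}: every determinant is a superkey — BCNF.
{A, B, D, E, F, G}: every determinant is a superkey — BCNF.

{A, B, D, E, F, G}; {C, D}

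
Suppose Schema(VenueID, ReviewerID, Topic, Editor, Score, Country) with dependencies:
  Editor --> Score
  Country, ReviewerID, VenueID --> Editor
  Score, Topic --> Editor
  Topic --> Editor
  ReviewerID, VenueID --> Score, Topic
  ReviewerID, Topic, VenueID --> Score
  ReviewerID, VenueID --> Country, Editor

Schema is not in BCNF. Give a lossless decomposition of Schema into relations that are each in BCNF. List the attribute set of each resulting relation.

{Country, ReviewerID, Topic, VenueID}; {Editor, Score}; {Editor, Topic}

Candidate key of the original relation: {ReviewerID, VenueID}.
In {Country, Editor, ReviewerID, Score, Topic, VenueID}, {Editor} is not a superkey ({Editor}⁺ restricted to this set is {Editor, Score}), so split on Editor --> Score into {Editor, Score} and {Country, Editor, ReviewerID, Topic, VenueID}.
{Editor, Score} is in BCNF.
In {Country, Editor, ReviewerID, Topic, VenueID}, {Topic} is not a superkey ({Topic}⁺ restricted to this set is {Editor, Topic}), so split on Topic --> Editor into {Editor, Topic} and {Country, ReviewerID, Topic, VenueID}.
{Editor, Topic} is in BCNF.
{Country, ReviewerID, Topic, VenueID} is in BCNF.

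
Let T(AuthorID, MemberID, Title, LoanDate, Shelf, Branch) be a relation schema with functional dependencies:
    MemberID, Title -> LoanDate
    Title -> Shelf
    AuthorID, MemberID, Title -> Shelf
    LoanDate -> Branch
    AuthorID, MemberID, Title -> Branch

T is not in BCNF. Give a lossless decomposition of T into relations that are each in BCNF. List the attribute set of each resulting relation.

{AuthorID, MemberID, Title}; {Branch, LoanDate}; {LoanDate, MemberID, Title}; {Shelf, Title}

Candidate key of the original relation: {AuthorID, MemberID, Title}.
In {AuthorID, Branch, LoanDate, MemberID, Shelf, Title}, {MemberID, Title} is not a superkey ({MemberID, Title}⁺ restricted to this set is {Branch, LoanDate, MemberID, Shelf, Title}), so split on MemberID, Title -> Branch, LoanDate, Shelf into {Branch, LoanDate, MemberID, Shelf, Title} and {AuthorID, MemberID, Title}.
In {Branch, LoanDate, MemberID, Shelf, Title}, {Title} is not a superkey ({Title}⁺ restricted to this set is {Shelf, Title}), so split on Title -> Shelf into {Shelf, Title} and {Branch, LoanDate, MemberID, Title}.
{Shelf, Title}: every determinant is a superkey — BCNF.
In {Branch, LoanDate, MemberID, Title}, {LoanDate} is not a superkey ({LoanDate}⁺ restricted to this set is {Branch, LoanDate}), so split on LoanDate -> Branch into {Branch, LoanDate} and {LoanDate, MemberID, Title}.
{Branch, LoanDate}: every determinant is a superkey — BCNF.
{LoanDate, MemberID, Title}: every determinant is a superkey — BCNF.
{AuthorID, MemberID, Title}: every determinant is a superkey — BCNF.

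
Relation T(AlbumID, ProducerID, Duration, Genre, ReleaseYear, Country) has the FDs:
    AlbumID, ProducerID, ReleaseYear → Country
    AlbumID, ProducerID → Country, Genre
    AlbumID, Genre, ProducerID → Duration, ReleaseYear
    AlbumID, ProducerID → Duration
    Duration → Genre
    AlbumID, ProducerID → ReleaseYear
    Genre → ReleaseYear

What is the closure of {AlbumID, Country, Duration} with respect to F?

Start with {AlbumID, Country, Duration}.
Duration → Genre applies; add {Genre} → now {AlbumID, Country, Duration, Genre}.
Genre → ReleaseYear applies; add {ReleaseYear} → now {AlbumID, Country, Duration, Genre, ReleaseYear}.
No further FD applies.

{AlbumID, Country, Duration, Genre, ReleaseYear}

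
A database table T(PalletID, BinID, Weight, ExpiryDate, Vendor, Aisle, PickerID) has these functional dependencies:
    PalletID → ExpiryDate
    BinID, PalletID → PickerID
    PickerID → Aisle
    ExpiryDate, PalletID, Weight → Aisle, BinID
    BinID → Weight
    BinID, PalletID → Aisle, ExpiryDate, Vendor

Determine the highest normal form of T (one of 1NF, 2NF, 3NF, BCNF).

1NF

Candidate keys: {BinID, PalletID}, {PalletID, Weight}. Prime attributes: {BinID, PalletID, Weight}.
PalletID → ExpiryDate breaks BCNF: {PalletID}⁺ = {ExpiryDate, PalletID}, so {PalletID} is not a superkey.
PalletID → ExpiryDate determines the non-prime attribute {ExpiryDate} from a non-superkey — 3NF is violated.
{PalletID} is a proper subset of the key {BinID, PalletID}, and {PalletID}⁺ contains the non-prime attribute {ExpiryDate} — a partial dependency, so 2NF is violated.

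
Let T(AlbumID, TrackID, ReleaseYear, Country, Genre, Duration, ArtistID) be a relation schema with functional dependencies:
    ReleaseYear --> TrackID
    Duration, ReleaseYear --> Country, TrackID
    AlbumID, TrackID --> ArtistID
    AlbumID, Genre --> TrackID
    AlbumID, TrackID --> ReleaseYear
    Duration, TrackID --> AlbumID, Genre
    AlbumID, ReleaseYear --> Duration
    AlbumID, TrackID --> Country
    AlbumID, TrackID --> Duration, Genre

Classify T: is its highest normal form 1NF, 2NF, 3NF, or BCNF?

Candidate keys: {AlbumID, Genre}, {AlbumID, ReleaseYear}, {AlbumID, TrackID}, {Duration, ReleaseYear}, {Duration, TrackID}. Prime attributes: {AlbumID, Duration, Genre, ReleaseYear, TrackID}.
ReleaseYear --> TrackID breaks BCNF: {ReleaseYear}⁺ = {ReleaseYear, TrackID}, so {ReleaseYear} is not a superkey.
Since {TrackID} ⊆ prime attributes and every other non-superkey FD also has a prime right side, the schema is in 3NF.

3NF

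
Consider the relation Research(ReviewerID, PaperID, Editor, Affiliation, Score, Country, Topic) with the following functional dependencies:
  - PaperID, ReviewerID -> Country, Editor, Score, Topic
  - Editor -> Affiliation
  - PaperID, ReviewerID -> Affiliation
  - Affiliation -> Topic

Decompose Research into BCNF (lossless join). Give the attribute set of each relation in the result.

{Affiliation, Editor}; {Affiliation, Topic}; {Country, Editor, PaperID, ReviewerID, Score}

Candidate key of the original relation: {PaperID, ReviewerID}.
Within {Affiliation, Country, Editor, PaperID, ReviewerID, Score, Topic}: {Editor}⁺ ∩ {Affiliation, Country, Editor, PaperID, ReviewerID, Score, Topic} = {Affiliation, Editor, Topic}, not the whole set, so Editor -> Affiliation, Topic violates BCNF; decompose into {Affiliation, Editor, Topic} and {Country, Editor, PaperID, ReviewerID, Score}.
Within {Affiliation, Editor, Topic}: {Affiliation}⁺ ∩ {Affiliation, Editor, Topic} = {Affiliation, Topic}, not the whole set, so Affiliation -> Topic violates BCNF; decompose into {Affiliation, Topic} and {Affiliation, Editor}.
{Affiliation, Topic}: every determinant is a superkey — BCNF.
{Affiliation, Editor}: every determinant is a superkey — BCNF.
{Country, Editor, PaperID, ReviewerID, Score}: every determinant is a superkey — BCNF.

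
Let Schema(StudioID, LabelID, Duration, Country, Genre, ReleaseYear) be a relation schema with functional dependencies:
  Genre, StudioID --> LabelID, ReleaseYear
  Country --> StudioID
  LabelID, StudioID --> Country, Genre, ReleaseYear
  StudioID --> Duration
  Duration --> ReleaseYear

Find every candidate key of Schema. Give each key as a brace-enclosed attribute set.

{Country, Genre} is a candidate key since {Country, Genre}⁺ = {Country, Duration, Genre, LabelID, ReleaseYear, StudioID} covers every attribute.
{Country, LabelID} is a candidate key since {Country, LabelID}⁺ = {Country, Duration, Genre, LabelID, ReleaseYear, StudioID} covers every attribute.
{Genre, StudioID} is a candidate key since {Genre, StudioID}⁺ = {Country, Duration, Genre, LabelID, ReleaseYear, StudioID} covers every attribute.
{LabelID, StudioID} is a candidate key since {LabelID, StudioID}⁺ = {Country, Duration, Genre, LabelID, ReleaseYear, StudioID} covers every attribute.
Any other superkey properly contains one of these, so there are no further candidate keys.

{Country, Genre}, {Country, LabelID}, {Genre, StudioID}, {LabelID, StudioID}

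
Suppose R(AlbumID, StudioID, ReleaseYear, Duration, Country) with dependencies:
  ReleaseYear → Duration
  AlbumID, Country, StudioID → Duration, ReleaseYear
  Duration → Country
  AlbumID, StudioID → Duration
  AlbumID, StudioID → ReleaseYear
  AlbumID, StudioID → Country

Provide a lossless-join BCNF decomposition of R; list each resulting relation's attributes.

Candidate key of the original relation: {AlbumID, StudioID}.
{AlbumID, Country, Duration, ReleaseYear, StudioID}: {ReleaseYear} determines {Country, Duration, ReleaseYear} here but is not a superkey — split on ReleaseYear → Country, Duration, giving {Country, Duration, ReleaseYear} and {AlbumID, ReleaseYear, StudioID}.
{Country, Duration, ReleaseYear}: {Duration} determines {Country, Duration} here but is not a superkey — split on Duration → Country, giving {Country, Duration} and {Duration, ReleaseYear}.
{Country, Duration} has no BCNF violation.
{Duration, ReleaseYear} has no BCNF violation.
{AlbumID, ReleaseYear, StudioID} has no BCNF violation.

{AlbumID, ReleaseYear, StudioID}; {Country, Duration}; {Duration, ReleaseYear}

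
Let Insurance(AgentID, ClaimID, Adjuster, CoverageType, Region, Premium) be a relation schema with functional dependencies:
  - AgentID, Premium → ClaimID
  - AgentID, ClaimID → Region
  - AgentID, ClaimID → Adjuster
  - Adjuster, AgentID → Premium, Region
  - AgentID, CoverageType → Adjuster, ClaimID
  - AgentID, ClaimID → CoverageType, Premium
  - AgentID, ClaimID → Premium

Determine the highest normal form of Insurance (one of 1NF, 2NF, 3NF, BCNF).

BCNF

Candidate keys: {Adjuster, AgentID}, {AgentID, ClaimID}, {AgentID, CoverageType}, {AgentID, Premium}. Prime attributes: {Adjuster, AgentID, ClaimID, CoverageType, Premium}.
Each dependency's left side is a superkey — BCNF holds.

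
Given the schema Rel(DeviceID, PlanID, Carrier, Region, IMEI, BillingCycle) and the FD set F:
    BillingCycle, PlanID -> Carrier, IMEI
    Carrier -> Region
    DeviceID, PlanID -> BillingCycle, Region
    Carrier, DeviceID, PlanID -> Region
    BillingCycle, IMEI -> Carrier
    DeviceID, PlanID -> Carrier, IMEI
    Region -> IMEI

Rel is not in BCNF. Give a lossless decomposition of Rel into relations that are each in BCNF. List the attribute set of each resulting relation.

Candidate key of the original relation: {DeviceID, PlanID}.
{BillingCycle, Carrier, DeviceID, IMEI, PlanID, Region}: {BillingCycle, PlanID} determines {BillingCycle, Carrier, IMEI, PlanID, Region} here but is not a superkey — split on BillingCycle, PlanID -> Carrier, IMEI, Region, giving {BillingCycle, Carrier, IMEI, PlanID, Region} and {BillingCycle, DeviceID, PlanID}.
{BillingCycle, Carrier, IMEI, PlanID, Region}: {Carrier} determines {Carrier, IMEI, Region} here but is not a superkey — split on Carrier -> IMEI, Region, giving {Carrier, IMEI, Region} and {BillingCycle, Carrier, PlanID}.
{Carrier, IMEI, Region}: {Region} determines {IMEI, Region} here but is not a superkey — split on Region -> IMEI, giving {IMEI, Region} and {Carrier, Region}.
{IMEI, Region}: every determinant is a superkey — BCNF.
{Carrier, Region}: every determinant is a superkey — BCNF.
{BillingCycle, Carrier, PlanID}: every determinant is a superkey — BCNF.
{BillingCycle, DeviceID, PlanID}: every determinant is a superkey — BCNF.

{BillingCycle, Carrier, PlanID}; {BillingCycle, DeviceID, PlanID}; {Carrier, Region}; {IMEI, Region}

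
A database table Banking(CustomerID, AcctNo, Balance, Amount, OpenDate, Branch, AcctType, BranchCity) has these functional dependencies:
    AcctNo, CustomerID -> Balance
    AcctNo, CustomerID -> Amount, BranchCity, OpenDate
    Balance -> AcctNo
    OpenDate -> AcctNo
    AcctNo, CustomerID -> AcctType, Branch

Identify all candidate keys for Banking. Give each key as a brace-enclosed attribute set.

{AcctNo, CustomerID}, {Balance, CustomerID}, {CustomerID, OpenDate}

{CustomerID} never appears on the right of any FD, so every key must include it.
{AcctNo, CustomerID} is a candidate key since {AcctNo, CustomerID}⁺ = {AcctNo, AcctType, Amount, Balance, Branch, BranchCity, CustomerID, OpenDate} covers every attribute.
{Balance, CustomerID} is a candidate key since {Balance, CustomerID}⁺ = {AcctNo, AcctType, Amount, Balance, Branch, BranchCity, CustomerID, OpenDate} covers every attribute.
{CustomerID, OpenDate} is a candidate key since {CustomerID, OpenDate}⁺ = {AcctNo, AcctType, Amount, Balance, Branch, BranchCity, CustomerID, OpenDate} covers every attribute.
No proper subset of any of these is a key, and no other minimal superkey exists.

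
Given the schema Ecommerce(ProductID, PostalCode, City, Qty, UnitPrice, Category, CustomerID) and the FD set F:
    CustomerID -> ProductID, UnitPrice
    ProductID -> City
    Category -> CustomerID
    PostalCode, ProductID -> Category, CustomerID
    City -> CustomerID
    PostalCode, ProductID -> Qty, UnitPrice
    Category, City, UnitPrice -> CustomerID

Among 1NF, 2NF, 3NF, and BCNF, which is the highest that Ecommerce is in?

Candidate keys: {Category, PostalCode}, {City, PostalCode}, {CustomerID, PostalCode}, {PostalCode, ProductID}. Prime attributes: {Category, City, CustomerID, PostalCode, ProductID}.
CustomerID -> ProductID, UnitPrice breaks BCNF: {CustomerID}⁺ = {City, CustomerID, ProductID, UnitPrice}, so {CustomerID} is not a superkey.
Because {UnitPrice} is non-prime and the left side of CustomerID -> ProductID, UnitPrice is not a superkey, the relation is not in 3NF.
The proper key subset {Category} of {Category, PostalCode} determines non-prime {UnitPrice}, so the relation is not even in 2NF.

1NF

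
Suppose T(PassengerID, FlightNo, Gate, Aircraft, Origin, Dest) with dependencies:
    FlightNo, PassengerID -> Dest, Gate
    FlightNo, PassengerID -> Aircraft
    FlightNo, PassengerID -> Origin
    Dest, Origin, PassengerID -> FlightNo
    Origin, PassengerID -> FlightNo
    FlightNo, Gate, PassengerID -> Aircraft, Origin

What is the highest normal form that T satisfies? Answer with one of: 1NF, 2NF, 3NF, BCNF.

Candidate keys: {FlightNo, PassengerID}, {Origin, PassengerID}. Prime attributes: {FlightNo, Origin, PassengerID}.
The left-hand side of every FD is a superkey, so BCNF is satisfied.

BCNF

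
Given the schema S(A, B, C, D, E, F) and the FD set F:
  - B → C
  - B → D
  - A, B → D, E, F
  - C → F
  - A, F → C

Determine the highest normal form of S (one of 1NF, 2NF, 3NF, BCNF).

Candidate key: {A, B}. Prime attributes: {A, B}.
B → C breaks BCNF: {B}⁺ = {B, C, D, F}, so {B} is not a superkey.
Because {C} is non-prime and the left side of B → C is not a superkey, the relation is not in 3NF.
Since {B} ⊂ {A, B} and {B}⁺ ⊇ {C, D, F} with {C, D, F} non-prime, there is a partial dependency; 2NF fails.

1NF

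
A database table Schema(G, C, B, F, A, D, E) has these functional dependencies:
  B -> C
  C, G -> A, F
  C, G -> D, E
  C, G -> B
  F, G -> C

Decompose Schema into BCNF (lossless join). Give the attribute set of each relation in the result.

Candidate keys of the original relation: {B, G}, {C, G}, {F, G}.
In {A, B, C, D, E, F, G}, {B} is not a superkey ({B}⁺ restricted to this set is {B, C}), so split on B -> C into {B, C} and {A, B, D, E, F, G}.
{B, C} has no BCNF violation.
{A, B, D, E, F, G} has no BCNF violation.

{A, B, D, E, F, G}; {B, C}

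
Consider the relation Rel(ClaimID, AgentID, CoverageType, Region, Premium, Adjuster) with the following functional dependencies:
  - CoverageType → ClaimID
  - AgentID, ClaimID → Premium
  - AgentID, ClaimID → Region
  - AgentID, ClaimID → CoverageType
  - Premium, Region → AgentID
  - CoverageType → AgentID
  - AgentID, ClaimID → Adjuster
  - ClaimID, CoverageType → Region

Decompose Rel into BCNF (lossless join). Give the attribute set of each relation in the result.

Candidate keys of the original relation: {AgentID, ClaimID}, {ClaimID, Premium, Region}, {CoverageType}.
In {Adjuster, AgentID, ClaimID, CoverageType, Premium, Region}, {Premium, Region} is not a superkey ({Premium, Region}⁺ restricted to this set is {AgentID, Premium, Region}), so split on Premium, Region → AgentID into {AgentID, Premium, Region} and {Adjuster, ClaimID, CoverageType, Premium, Region}.
{AgentID, Premium, Region} is in BCNF.
{Adjuster, ClaimID, CoverageType, Premium, Region} is in BCNF.

{Adjuster, ClaimID, CoverageType, Premium, Region}; {AgentID, Premium, Region}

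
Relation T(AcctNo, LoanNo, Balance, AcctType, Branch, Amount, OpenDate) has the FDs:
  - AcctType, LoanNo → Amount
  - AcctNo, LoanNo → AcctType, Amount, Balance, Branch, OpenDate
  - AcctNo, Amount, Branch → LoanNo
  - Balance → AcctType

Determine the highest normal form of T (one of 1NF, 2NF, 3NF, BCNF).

Candidate keys: {AcctNo, Amount, Branch}, {AcctNo, LoanNo}. Prime attributes: {AcctNo, Amount, Branch, LoanNo}.
AcctType, LoanNo → Amount breaks BCNF: {AcctType, LoanNo}⁺ = {AcctType, Amount, LoanNo}, so {AcctType, LoanNo} is not a superkey.
Because {AcctType} is non-prime and the left side of Balance → AcctType is not a superkey, the relation is not in 3NF.
Checking every proper subset of each key, none determines a non-prime attribute — 2NF is satisfied.

2NF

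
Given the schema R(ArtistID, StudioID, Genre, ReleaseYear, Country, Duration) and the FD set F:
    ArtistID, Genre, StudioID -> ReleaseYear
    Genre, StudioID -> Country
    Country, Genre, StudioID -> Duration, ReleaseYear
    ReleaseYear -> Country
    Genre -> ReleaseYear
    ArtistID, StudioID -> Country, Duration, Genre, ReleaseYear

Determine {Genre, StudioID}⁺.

Start with {Genre, StudioID}.
Genre, StudioID -> Country applies; add {Country} → now {Country, Genre, StudioID}.
Country, Genre, StudioID -> Duration, ReleaseYear applies; add {Duration, ReleaseYear} → now {Country, Duration, Genre, ReleaseYear, StudioID}.
No further FD applies.

{Country, Duration, Genre, ReleaseYear, StudioID}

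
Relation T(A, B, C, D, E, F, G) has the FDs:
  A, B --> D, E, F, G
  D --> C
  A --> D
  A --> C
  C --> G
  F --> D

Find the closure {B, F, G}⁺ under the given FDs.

Start with {B, F, G}.
F --> D applies; add {D} → now {B, D, F, G}.
D --> C applies; add {C} → now {B, C, D, F, G}.
No further FD applies.

{B, C, D, F, G}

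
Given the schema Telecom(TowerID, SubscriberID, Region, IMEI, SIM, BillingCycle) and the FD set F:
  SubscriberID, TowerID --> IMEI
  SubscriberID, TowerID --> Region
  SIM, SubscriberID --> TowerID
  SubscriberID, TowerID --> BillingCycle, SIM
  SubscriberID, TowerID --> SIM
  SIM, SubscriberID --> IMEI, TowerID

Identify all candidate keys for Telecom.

{SIM, SubscriberID}, {SubscriberID, TowerID}

Attributes never on any right-hand side: {SubscriberID} — every candidate key must contain it.
{SIM, SubscriberID}⁺ = {BillingCycle, IMEI, Region, SIM, SubscriberID, TowerID} — all of the relation — so {SIM, SubscriberID} is a candidate key.
{SubscriberID, TowerID}⁺ = {BillingCycle, IMEI, Region, SIM, SubscriberID, TowerID} — all of the relation — so {SubscriberID, TowerID} is a candidate key.
No proper subset of any of these is a key, and no other minimal superkey exists.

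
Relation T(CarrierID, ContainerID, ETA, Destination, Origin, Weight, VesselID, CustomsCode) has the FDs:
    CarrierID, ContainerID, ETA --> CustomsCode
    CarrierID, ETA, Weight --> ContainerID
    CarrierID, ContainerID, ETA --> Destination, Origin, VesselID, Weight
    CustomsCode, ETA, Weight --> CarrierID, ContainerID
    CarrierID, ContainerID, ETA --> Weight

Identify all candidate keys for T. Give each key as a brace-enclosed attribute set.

Attributes never on any right-hand side: {ETA} — every candidate key must contain it.
{CarrierID, ContainerID, ETA}⁺ = {CarrierID, ContainerID, CustomsCode, Destination, ETA, Origin, VesselID, Weight} — all of the relation — so {CarrierID, ContainerID, ETA} is a candidate key.
{CarrierID, ETA, Weight}⁺ = {CarrierID, ContainerID, CustomsCode, Destination, ETA, Origin, VesselID, Weight} — all of the relation — so {CarrierID, ETA, Weight} is a candidate key.
{CustomsCode, ETA, Weight}⁺ = {CarrierID, ContainerID, CustomsCode, Destination, ETA, Origin, VesselID, Weight} — all of the relation — so {CustomsCode, ETA, Weight} is a candidate key.
Any other superkey properly contains one of these, so there are no further candidate keys.

{CarrierID, ContainerID, ETA}, {CarrierID, ETA, Weight}, {CustomsCode, ETA, Weight}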